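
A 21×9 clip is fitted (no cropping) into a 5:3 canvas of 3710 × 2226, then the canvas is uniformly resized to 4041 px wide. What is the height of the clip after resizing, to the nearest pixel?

1732 px

In the 3710×2226 frame the clip fills the width: height = 3710 × 9/21 ≈ 1590.00 px.
The frame scales by 4041/3710 = 1.0892; 1590.00 × 1.0892 ≈ 1731.86 px.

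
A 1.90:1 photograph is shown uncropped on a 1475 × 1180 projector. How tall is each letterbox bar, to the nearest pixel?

1.90:1 (1.900) > 5:4 (1.250), so the photograph fills the width.
The photograph is 1475 / 1.900 ≈ 776.32 px tall.
1180 − 776.32 = 403.68 px of bars (201.84 each).

202 px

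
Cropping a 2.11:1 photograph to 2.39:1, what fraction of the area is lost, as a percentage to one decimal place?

11.7%

2.39:1 is wider than 2.11:1, so the crop keeps the full width and trims the height.
Fraction kept = (2.110)/(2.390) ≈ 88.28%, so 11.72% is lost.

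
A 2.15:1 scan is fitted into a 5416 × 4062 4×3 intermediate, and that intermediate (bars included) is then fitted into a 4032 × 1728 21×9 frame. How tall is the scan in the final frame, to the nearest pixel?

First fit — 2.15:1 into 5416×4062 spans the width: 5416.00 × 2519.07.
The 4×3 canvas is height-limited in 4032×1728, giving 2304.00 × 1728.00; scale factor 0.4254.
So the scan's height is 2519.07 × 0.4254 ≈ 1071.63.

1072 px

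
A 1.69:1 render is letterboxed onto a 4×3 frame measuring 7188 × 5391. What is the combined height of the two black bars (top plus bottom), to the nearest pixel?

1138 px

Since 1.690 > 1.333, the render is width-limited.
That makes the image 4253.25 px tall (7188 / 1.690).
Leftover height: 5391 − 4253.25 = 1137.75 px.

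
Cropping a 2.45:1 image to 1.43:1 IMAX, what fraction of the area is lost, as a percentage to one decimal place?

1.43:1 IMAX is narrower than 2.45:1, so the crop keeps the full height and trims the width.
Area ratio = (1.430)/(2.450) = 58.37%; the remaining 41.63% is cropped out.

41.6%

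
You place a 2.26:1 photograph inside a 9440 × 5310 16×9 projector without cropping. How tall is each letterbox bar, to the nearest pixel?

2.26:1 is wider than 16×9, so it spans the full width.
Content height = 9440 / 2.260 ≈ 4176.99 px.
Leftover height: 5310 − 4176.99 = 1133.01 px → 566.50 each side.

567 px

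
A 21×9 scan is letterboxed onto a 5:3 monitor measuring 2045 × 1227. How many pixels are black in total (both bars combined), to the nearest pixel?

716919 pixels

21×9 (2.333) > 5:3 (1.667), so the scan fills the width.
That makes the image 876.4286 px tall (2045 × 9/21).
Black = 1227 − 876.4286 = 350.5714 px.
That's 350.5714 × 2045 ≈ 716919 black pixels.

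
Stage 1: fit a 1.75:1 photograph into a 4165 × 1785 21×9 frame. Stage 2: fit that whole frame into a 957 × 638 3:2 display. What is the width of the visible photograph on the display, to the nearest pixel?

Inside the 4165×1785 canvas the photograph is height-limited at 3123.75 × 1785.00.
The 21×9 canvas is width-limited in 957×638, giving 957.00 × 410.14; scale factor 0.2298.
So the photograph's width is 3123.75 × 0.2298 ≈ 717.75.

718 px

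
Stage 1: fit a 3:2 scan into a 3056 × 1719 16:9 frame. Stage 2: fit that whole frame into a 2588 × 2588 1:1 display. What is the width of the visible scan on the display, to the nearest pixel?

2184 px

Inside the 3056×1719 canvas the scan is height-limited at 2578.50 × 1719.00.
Second fit — the 16:9 canvas into 2588×2588 spans the width: 2588.00 × 1455.75 (×0.8469 from 3056×1719).
The scan scales with it: width 2578.50 × 0.8469 ≈ 2183.62.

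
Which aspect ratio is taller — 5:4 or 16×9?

5:4 = 1.25 and 16×9 = 1.778; 1.778 > 1.25. The smaller width-to-height ratio is the taller frame.

5:4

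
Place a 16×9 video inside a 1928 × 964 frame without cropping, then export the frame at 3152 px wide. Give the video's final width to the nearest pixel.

Fitted into 1928×964, the video spans the height; its width is 964 × 16/9 ≈ 1713.78 px.
Scaling 1928 → 3152 is ×1.6349, so the width becomes 1713.78 × 1.6349 ≈ 2801.78 px.

2802 px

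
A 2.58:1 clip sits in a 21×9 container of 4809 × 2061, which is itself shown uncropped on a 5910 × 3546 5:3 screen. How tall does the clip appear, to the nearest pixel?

2291 px

Inside the 4809×2061 canvas the clip is width-limited at 4809.00 × 1863.95.
21×9 in 5910×3546: fills the width, so the intermediate becomes 5910.00 × 2532.86 — a scale of ×1.2289.
Applying the same ×1.2289: 1863.95 → 2290.70.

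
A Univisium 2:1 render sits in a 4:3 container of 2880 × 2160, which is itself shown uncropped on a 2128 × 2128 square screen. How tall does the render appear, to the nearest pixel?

1064 px

Univisium 2:1 in 2880×2160: fills the width, so the render is 2880.00 × 1440.00.
4:3 in 2128×2128: fills the width, so the intermediate becomes 2128.00 × 1596.00 — a scale of ×0.7389.
The render scales with it: height 1440.00 × 0.7389 ≈ 1064.00.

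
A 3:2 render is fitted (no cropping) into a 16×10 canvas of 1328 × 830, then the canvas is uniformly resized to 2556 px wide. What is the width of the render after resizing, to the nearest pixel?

Fitted into 1328×830, the render spans the height; its width is 830 × 3/2 ≈ 1245.00 px.
The frame scales by 2556/1328 = 1.9247; 1245.00 × 1.9247 ≈ 2396.25 px.

2396 px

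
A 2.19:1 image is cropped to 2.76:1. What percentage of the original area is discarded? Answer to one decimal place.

20.7%

2.76:1 is wider than 2.19:1, so the crop keeps the full width and trims the height.
Area ratio = (2.190)/(2.760) = 79.35%; the remaining 20.65% is cropped out.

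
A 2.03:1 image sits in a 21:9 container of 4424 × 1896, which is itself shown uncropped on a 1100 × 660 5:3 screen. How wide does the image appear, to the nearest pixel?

957 px

First fit — 2.03:1 into 4424×1896 spans the height: 3848.88 × 1896.00.
Second fit — the 21:9 canvas into 1100×660 spans the width: 1100.00 × 471.43 (×0.2486 from 4424×1896).
So the image's width is 3848.88 × 0.2486 ≈ 957.00.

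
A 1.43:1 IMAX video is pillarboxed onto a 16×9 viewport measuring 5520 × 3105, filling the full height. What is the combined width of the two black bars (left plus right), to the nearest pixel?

Content width = 3105 × 1.430 ≈ 4440.15 px.
Leftover width: 5520 − 4440.15 = 1079.85 px.

1080 px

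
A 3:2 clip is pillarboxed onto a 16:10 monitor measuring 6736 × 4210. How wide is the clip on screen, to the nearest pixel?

3:2 is narrower than 16:10, so it spans the full height.
Content width = 4210 × 3/2 ≈ 6315.00 px.

6315 px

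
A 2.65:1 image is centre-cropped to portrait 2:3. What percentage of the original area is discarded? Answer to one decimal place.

74.8%

portrait 2:3 is narrower than 2.65:1, so the crop keeps the full height and trims the width.
(0.667)/(2.650) ≈ 0.252 of the area survives, leaving 74.84% discarded.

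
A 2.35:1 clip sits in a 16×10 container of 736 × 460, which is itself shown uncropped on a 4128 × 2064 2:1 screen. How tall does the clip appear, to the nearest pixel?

Inside the 736×460 canvas the clip is width-limited at 736.00 × 313.19.
Second fit — the 16×10 canvas into 4128×2064 spans the height: 3302.40 × 2064.00 (×4.4870 from 736×460).
Applying the same ×4.4870: 313.19 → 1405.28.

1405 px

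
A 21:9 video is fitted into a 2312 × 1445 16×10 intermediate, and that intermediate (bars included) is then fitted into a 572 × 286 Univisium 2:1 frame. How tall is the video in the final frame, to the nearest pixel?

196 px

21:9 in 2312×1445: fills the width, so the video is 2312.00 × 990.86.
Second fit — the 16×10 canvas into 572×286 spans the height: 457.60 × 286.00 (×0.1979 from 2312×1445).
The video scales with it: height 990.86 × 0.1979 ≈ 196.11.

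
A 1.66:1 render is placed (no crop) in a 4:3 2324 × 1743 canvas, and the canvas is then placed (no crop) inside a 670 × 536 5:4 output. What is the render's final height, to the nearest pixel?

404 px

Inside the 2324×1743 canvas the render is width-limited at 2324.00 × 1400.00.
Second fit — the 4:3 canvas into 670×536 spans the width: 670.00 × 502.50 (×0.2883 from 2324×1743).
So the render's height is 1400.00 × 0.2883 ≈ 403.61.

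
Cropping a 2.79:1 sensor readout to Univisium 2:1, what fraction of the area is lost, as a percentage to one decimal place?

28.3%

The height stays; only width is cut (since Univisium 2:1 is narrower than 2.79:1).
Fraction kept = (2.000)/(2.790) ≈ 71.68%, so 28.32% is lost.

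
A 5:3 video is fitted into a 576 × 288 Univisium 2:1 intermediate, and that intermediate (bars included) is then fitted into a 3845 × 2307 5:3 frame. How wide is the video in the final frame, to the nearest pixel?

Inside the 576×288 canvas the video is height-limited at 480.00 × 288.00.
Second fit — the Univisium 2:1 canvas into 3845×2307 spans the width: 3845.00 × 1922.50 (×6.6753 from 576×288).
Applying the same ×6.6753: 480.00 → 3204.17.

3204 px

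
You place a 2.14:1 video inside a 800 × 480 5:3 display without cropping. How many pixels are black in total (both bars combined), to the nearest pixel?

84935 pixels

2.14:1 is wider than 5:3, so it spans the full width.
The video is 800 / 2.140 ≈ 373.8318 px tall.
Black = 480 − 373.8318 = 106.1682 px.
That's 106.1682 × 800 ≈ 84935 black pixels.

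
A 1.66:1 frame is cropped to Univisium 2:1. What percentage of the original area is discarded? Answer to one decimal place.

Going from 1.66:1 to Univisium 2:1 means cutting height while keeping width.
Area ratio = (1.660)/(2.000) = 83.00%; the remaining 17.00% is cropped out.

17.0%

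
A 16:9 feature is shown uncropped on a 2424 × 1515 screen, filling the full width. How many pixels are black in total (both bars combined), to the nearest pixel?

Content height = 2424 × 9/16 ≈ 1363.5000 px.
Leftover height: 1515 − 1363.5000 = 151.5000 px.
Bar area = 151.5000 × 2424 ≈ 367236 px.

367236 pixels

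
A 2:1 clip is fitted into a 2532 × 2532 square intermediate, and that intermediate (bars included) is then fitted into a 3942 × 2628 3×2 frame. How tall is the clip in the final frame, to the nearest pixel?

1314 px

Inside the 2532×2532 canvas the clip is width-limited at 2532.00 × 1266.00.
The square canvas is height-limited in 3942×2628, giving 2628.00 × 2628.00; scale factor 1.0379.
Applying the same ×1.0379: 1266.00 → 1314.00.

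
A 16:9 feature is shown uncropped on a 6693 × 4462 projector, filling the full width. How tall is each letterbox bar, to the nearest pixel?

349 px

Content height = 6693 × 9/16 ≈ 3764.81 px.
4462 − 3764.81 = 697.19 px of bars (348.59 each).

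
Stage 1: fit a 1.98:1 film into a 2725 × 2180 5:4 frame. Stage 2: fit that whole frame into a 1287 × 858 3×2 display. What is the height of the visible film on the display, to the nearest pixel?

542 px

Inside the 2725×2180 canvas the film is width-limited at 2725.00 × 1376.26.
Second fit — the 5:4 canvas into 1287×858 spans the height: 1072.50 × 858.00 (×0.3936 from 2725×2180).
Applying the same ×0.3936: 1376.26 → 541.67.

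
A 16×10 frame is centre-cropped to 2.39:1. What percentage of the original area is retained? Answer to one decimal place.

66.9%

Going from 16×10 to 2.39:1 means cutting height while keeping width.
Fraction kept = (1.600)/(2.390) ≈ 66.95%.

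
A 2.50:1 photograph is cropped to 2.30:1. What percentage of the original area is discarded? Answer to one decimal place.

8.0%

2.30:1 is narrower than 2.50:1, so the crop keeps the full height and trims the width.
Fraction kept = (2.300)/(2.500) ≈ 92.00%, so 8.00% is lost.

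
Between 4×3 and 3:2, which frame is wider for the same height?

4×3 = 1.333 and 3:2 = 1.5; 1.5 > 1.333.

3:2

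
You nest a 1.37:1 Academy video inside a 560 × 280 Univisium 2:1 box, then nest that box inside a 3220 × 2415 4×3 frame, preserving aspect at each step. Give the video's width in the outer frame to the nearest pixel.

2206 px

1.37:1 Academy in 560×280: fills the height, so the video is 383.60 × 280.00.
The Univisium 2:1 canvas is width-limited in 3220×2415, giving 3220.00 × 1610.00; scale factor 5.7500.
The video scales with it: width 383.60 × 5.7500 ≈ 2205.70.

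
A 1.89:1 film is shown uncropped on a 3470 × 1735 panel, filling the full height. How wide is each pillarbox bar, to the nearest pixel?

95 px

Content width = 1735 × 1.890 ≈ 3279.15 px.
Black = 3470 − 3279.15 = 190.85 px, or 95.42 per bar.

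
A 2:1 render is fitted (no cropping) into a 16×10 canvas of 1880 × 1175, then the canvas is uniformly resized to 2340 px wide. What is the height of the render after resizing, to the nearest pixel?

In the 1880×1175 frame the render fills the width: height = 1880 × 1/2 ≈ 940.00 px.
Resizing to 2340 px wide multiplies everything by 1.2447: 940.00 → 1170.00 px.

1170 px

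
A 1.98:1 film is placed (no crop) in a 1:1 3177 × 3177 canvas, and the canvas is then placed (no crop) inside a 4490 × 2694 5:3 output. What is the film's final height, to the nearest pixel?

1361 px

First fit — 1.98:1 into 3177×3177 spans the width: 3177.00 × 1604.55.
The 1:1 canvas is height-limited in 4490×2694, giving 2694.00 × 2694.00; scale factor 0.8480.
The film scales with it: height 1604.55 × 0.8480 ≈ 1360.61.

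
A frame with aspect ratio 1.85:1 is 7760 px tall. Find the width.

14356 px

At 1.85:1, 7760 × 1.850 ≈ 14356.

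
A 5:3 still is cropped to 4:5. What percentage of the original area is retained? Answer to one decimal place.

48.0%

Going from 5:3 to 4:5 means cutting width while keeping height.
Area ratio = (0.800)/(1.667) = 48.00% retained.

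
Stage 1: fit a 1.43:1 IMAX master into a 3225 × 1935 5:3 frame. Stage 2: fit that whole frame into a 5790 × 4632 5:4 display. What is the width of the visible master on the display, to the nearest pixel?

Inside the 3225×1935 canvas the master is height-limited at 2767.05 × 1935.00.
Second fit — the 5:3 canvas into 5790×4632 spans the width: 5790.00 × 3474.00 (×1.7953 from 3225×1935).
The master scales with it: width 2767.05 × 1.7953 ≈ 4967.82.

4968 px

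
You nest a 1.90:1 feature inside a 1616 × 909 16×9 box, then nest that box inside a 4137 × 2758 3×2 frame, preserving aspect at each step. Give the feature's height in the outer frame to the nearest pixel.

2177 px

Inside the 1616×909 canvas the feature is width-limited at 1616.00 × 850.53.
16×9 in 4137×2758: fills the width, so the intermediate becomes 4137.00 × 2327.06 — a scale of ×2.5600.
So the feature's height is 850.53 × 2.5600 ≈ 2177.37.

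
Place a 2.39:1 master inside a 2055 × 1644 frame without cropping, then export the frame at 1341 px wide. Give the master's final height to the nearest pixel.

561 px

In the 2055×1644 frame the master fills the width: height = 2055 / 2.390 ≈ 859.83 px.
The frame scales by 1341/2055 = 0.6526; 859.83 × 0.6526 ≈ 561.09 px.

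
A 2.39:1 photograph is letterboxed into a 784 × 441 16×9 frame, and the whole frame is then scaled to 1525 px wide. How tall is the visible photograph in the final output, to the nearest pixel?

Fitted into 784×441, the photograph spans the width; its height is 784 / 2.390 ≈ 328.03 px.
Scaling 784 → 1525 is ×1.9452, so the height becomes 328.03 × 1.9452 ≈ 638.08 px.

638 px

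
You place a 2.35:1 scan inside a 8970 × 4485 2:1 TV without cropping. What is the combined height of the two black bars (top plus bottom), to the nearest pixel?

2.35:1 is wider than 2:1, so it spans the full width.
That makes the image 3817.02 px tall (8970 / 2.350).
4485 − 3817.02 = 667.98 px of bars.

668 px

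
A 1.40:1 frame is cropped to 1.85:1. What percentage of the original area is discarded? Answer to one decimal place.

The width stays; only height is cut (since 1.85:1 is wider than 1.40:1).
Fraction kept = (1.400)/(1.850) ≈ 75.68%, so 24.32% is lost.

24.3%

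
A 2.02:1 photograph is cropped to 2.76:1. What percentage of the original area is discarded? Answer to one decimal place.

The width stays; only height is cut (since 2.76:1 is wider than 2.02:1).
(2.020)/(2.760) ≈ 0.732 of the area survives, leaving 26.81% discarded.

26.8%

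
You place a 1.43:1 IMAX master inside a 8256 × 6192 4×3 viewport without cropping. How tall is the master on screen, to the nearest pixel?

1.43:1 IMAX is wider than 4×3, so it spans the full width.
The master is 8256 / 1.430 ≈ 5773.43 px tall.

5773 px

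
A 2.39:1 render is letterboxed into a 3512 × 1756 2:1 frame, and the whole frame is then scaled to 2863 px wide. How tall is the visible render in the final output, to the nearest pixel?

In the 3512×1756 frame the render fills the width: height = 3512 / 2.390 ≈ 1469.46 px.
Resizing to 2863 px wide multiplies everything by 0.8152: 1469.46 → 1197.91 px.

1198 px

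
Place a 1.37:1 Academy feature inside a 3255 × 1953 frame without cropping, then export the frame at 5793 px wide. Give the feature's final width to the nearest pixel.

4762 px

At 3255×1953 the feature is height-limited, so width = 1953 × 1.370 ≈ 2675.61 px.
The frame scales by 5793/3255 = 1.7797; 2675.61 × 1.7797 ≈ 4761.85 px.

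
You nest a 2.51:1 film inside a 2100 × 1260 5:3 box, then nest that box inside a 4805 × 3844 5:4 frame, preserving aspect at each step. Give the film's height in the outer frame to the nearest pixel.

1914 px

First fit — 2.51:1 into 2100×1260 spans the width: 2100.00 × 836.65.
The 5:3 canvas is width-limited in 4805×3844, giving 4805.00 × 2883.00; scale factor 2.2881.
So the film's height is 836.65 × 2.2881 ≈ 1914.34.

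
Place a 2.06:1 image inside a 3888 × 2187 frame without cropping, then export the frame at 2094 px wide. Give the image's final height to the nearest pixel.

In the 3888×2187 frame the image fills the width: height = 3888 / 2.060 ≈ 1887.38 px.
The frame scales by 2094/3888 = 0.5386; 1887.38 × 0.5386 ≈ 1016.50 px.

1017 px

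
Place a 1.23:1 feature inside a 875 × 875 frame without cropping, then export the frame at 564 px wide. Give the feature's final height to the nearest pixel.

In the 875×875 frame the feature fills the width: height = 875 / 1.230 ≈ 711.38 px.
Resizing to 564 px wide multiplies everything by 0.6446: 711.38 → 458.54 px.

459 px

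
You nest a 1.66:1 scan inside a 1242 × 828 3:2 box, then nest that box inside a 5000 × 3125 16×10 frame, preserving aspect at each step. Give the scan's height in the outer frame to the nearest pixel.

2824 px

1.66:1 in 1242×828: fills the width, so the scan is 1242.00 × 748.19.
Second fit — the 3:2 canvas into 5000×3125 spans the height: 4687.50 × 3125.00 (×3.7742 from 1242×828).
The scan scales with it: height 748.19 × 3.7742 ≈ 2823.80.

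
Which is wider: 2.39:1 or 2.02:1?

2.39:1

2.39 and 2.02; 2.39 > 2.02.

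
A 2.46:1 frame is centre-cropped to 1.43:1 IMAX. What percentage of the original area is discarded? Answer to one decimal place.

The height stays; only width is cut (since 1.43:1 IMAX is narrower than 2.46:1).
Fraction kept = (1.430)/(2.460) ≈ 58.13%, so 41.87% is lost.

41.9%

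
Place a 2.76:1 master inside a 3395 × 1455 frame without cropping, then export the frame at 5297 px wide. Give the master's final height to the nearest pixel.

1919 px

Fitted into 3395×1455, the master spans the width; its height is 3395 / 2.760 ≈ 1230.07 px.
Scaling 3395 → 5297 is ×1.5602, so the height becomes 1230.07 × 1.5602 ≈ 1919.20 px.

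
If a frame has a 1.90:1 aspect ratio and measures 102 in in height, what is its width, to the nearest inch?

194 in

At 1.90:1, 102 × 1.900 ≈ 193.80.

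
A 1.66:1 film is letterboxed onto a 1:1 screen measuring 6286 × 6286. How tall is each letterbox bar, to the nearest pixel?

1.66:1 (1.660) > 1:1 (1.000), so the film fills the width.
Content height = 6286 / 1.660 ≈ 3786.75 px.
Leftover height: 6286 − 3786.75 = 2499.25 px → 1249.63 each side.

1250 px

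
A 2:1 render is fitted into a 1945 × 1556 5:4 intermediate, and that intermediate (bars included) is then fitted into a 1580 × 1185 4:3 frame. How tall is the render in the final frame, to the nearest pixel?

2:1 in 1945×1556: fills the width, so the render is 1945.00 × 972.50.
The 5:4 canvas is height-limited in 1580×1185, giving 1481.25 × 1185.00; scale factor 0.7616.
Applying the same ×0.7616: 972.50 → 740.62.

741 px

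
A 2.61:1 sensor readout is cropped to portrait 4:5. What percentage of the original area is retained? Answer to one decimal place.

30.7%

The height stays; only width is cut (since portrait 4:5 is narrower than 2.61:1).
Area ratio = (0.800)/(2.610) = 30.65% retained.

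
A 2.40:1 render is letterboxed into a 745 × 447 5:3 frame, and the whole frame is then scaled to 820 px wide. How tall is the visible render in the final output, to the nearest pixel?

In the 745×447 frame the render fills the width: height = 745 / 2.400 ≈ 310.42 px.
The frame scales by 820/745 = 1.1007; 310.42 × 1.1007 ≈ 341.67 px.

342 px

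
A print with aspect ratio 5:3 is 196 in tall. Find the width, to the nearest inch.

196·5/3 = 326.67.

327 in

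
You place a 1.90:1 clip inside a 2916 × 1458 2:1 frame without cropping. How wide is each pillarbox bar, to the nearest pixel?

73 px

1.90:1 is narrower than 2:1, so it spans the full height.
Content width = 1458 × 1.900 ≈ 2770.20 px.
2916 − 2770.20 = 145.80 px of bars (72.90 each).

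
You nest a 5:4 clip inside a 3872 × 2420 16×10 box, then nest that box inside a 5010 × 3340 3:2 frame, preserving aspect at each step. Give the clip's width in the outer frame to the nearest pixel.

5:4 in 3872×2420: fills the height, so the clip is 3025.00 × 2420.00.
16×10 in 5010×3340: fills the width, so the intermediate becomes 5010.00 × 3131.25 — a scale of ×1.2939.
So the clip's width is 3025.00 × 1.2939 ≈ 3914.06.

3914 px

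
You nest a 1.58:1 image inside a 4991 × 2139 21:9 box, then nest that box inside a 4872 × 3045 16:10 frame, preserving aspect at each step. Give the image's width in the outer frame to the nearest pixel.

1.58:1 in 4991×2139: fills the height, so the image is 3379.62 × 2139.00.
The 21:9 canvas is width-limited in 4872×3045, giving 4872.00 × 2088.00; scale factor 0.9762.
So the image's width is 3379.62 × 0.9762 ≈ 3299.04.

3299 px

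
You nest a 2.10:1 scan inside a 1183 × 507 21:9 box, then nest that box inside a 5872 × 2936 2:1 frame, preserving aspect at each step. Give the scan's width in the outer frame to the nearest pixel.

5285 px

2.10:1 in 1183×507: fills the height, so the scan is 1064.70 × 507.00.
Second fit — the 21:9 canvas into 5872×2936 spans the width: 5872.00 × 2516.57 (×4.9637 from 1183×507).
So the scan's width is 1064.70 × 4.9637 ≈ 5284.80.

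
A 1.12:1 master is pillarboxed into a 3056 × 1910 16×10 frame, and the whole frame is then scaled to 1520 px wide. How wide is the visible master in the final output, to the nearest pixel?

In the 3056×1910 frame the master fills the height: width = 1910 × 1.120 ≈ 2139.20 px.
The frame scales by 1520/3056 = 0.4974; 2139.20 × 0.4974 ≈ 1064.00 px.

1064 px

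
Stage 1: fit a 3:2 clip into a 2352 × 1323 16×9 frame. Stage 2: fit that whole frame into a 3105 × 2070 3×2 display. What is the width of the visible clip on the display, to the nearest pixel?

Inside the 2352×1323 canvas the clip is height-limited at 1984.50 × 1323.00.
Second fit — the 16×9 canvas into 3105×2070 spans the width: 3105.00 × 1746.56 (×1.3202 from 2352×1323).
Applying the same ×1.3202: 1984.50 → 2619.84.

2620 px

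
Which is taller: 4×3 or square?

square

4×3 = 1.333 and square = 1; 1.333 > 1. The smaller width-to-height ratio is the taller frame.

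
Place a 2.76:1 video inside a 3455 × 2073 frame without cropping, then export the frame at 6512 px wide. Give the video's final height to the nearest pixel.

2359 px

Fitted into 3455×2073, the video spans the width; its height is 3455 / 2.760 ≈ 1251.81 px.
The frame scales by 6512/3455 = 1.8848; 1251.81 × 1.8848 ≈ 2359.42 px.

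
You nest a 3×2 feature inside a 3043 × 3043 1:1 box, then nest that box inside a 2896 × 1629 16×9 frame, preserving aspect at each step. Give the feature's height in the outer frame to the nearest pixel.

1086 px

3×2 in 3043×3043: fills the width, so the feature is 3043.00 × 2028.67.
The 1:1 canvas is height-limited in 2896×1629, giving 1629.00 × 1629.00; scale factor 0.5353.
The feature scales with it: height 2028.67 × 0.5353 ≈ 1086.00.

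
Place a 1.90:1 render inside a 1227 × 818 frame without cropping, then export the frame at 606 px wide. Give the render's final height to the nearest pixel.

At 1227×818 the render is width-limited, so height = 1227 / 1.900 ≈ 645.79 px.
The frame scales by 606/1227 = 0.4939; 645.79 × 0.4939 ≈ 318.95 px.

319 px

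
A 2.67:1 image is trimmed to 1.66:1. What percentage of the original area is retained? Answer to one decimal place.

1.66:1 is narrower than 2.67:1, so the crop keeps the full height and trims the width.
(1.660)/(2.670) ≈ 0.622 of the area survives.

62.2%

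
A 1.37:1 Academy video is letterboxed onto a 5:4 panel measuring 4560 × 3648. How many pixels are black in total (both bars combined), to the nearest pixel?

Since 1.370 > 1.250, the video is width-limited.
That makes the image 3328.4672 px tall (4560 / 1.370).
Black = 3648 − 3328.4672 = 319.5328 px.
That's 319.5328 × 4560 ≈ 1457070 black pixels.

1457070 pixels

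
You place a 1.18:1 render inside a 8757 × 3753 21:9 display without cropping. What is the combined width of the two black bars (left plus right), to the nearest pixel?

4328 px

1.18:1 (1.180) < 21:9 (2.333), so the render fills the height.
Content width = 3753 × 1.180 ≈ 4428.54 px.
8757 − 4428.54 = 4328.46 px of bars.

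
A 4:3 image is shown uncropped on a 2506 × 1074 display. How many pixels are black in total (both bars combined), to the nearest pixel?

4:3 (1.333) < 21×9 (2.333), so the image fills the height.
Content width = 1074 × 4/3 ≈ 1432.0000 px.
2506 − 1432.0000 = 1074.0000 px of bars.
That's 1074.0000 × 1074 ≈ 1153476 black pixels.

1153476 pixels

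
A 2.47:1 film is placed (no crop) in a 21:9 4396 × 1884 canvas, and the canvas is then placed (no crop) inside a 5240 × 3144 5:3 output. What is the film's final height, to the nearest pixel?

First fit — 2.47:1 into 4396×1884 spans the width: 4396.00 × 1779.76.
The 21:9 canvas is width-limited in 5240×3144, giving 5240.00 × 2245.71; scale factor 1.1920.
So the film's height is 1779.76 × 1.1920 ≈ 2121.46.

2121 px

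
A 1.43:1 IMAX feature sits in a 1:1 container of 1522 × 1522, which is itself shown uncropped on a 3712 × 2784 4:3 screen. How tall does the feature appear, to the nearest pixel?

Inside the 1522×1522 canvas the feature is width-limited at 1522.00 × 1064.34.
1:1 in 3712×2784: fills the height, so the intermediate becomes 2784.00 × 2784.00 — a scale of ×1.8292.
So the feature's height is 1064.34 × 1.8292 ≈ 1946.85.

1947 px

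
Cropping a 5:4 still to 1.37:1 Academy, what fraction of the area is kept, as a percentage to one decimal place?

91.2%

1.37:1 Academy is wider than 5:4, so the crop keeps the full width and trims the height.
Fraction kept = (1.250)/(1.370) ≈ 91.24%.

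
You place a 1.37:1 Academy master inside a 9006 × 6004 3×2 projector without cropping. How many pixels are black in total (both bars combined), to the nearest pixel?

Since 1.370 < 1.500, the master is height-limited.
That makes the image 8225.4800 px wide (6004 × 1.370).
Leftover width: 9006 − 8225.4800 = 780.5200 px.
Bar area = 780.5200 × 6004 ≈ 4686242 px.

4686242 pixels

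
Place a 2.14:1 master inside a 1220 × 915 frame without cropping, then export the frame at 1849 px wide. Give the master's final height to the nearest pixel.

864 px

In the 1220×915 frame the master fills the width: height = 1220 / 2.140 ≈ 570.09 px.
Scaling 1220 → 1849 is ×1.5156, so the height becomes 570.09 × 1.5156 ≈ 864.02 px.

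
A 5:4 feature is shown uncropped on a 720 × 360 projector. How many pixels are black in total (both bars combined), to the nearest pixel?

97200 pixels

5:4 (1.250) < 2:1 (2.000), so the feature fills the height.
The feature is 360 × 5/4 ≈ 450.0000 px wide.
Leftover width: 720 − 450.0000 = 270.0000 px.
That's 270.0000 × 360 ≈ 97200 black pixels.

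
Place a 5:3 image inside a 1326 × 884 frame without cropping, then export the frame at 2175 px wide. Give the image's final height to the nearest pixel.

1305 px

Fitted into 1326×884, the image spans the width; its height is 1326 × 3/5 ≈ 795.60 px.
The frame scales by 2175/1326 = 1.6403; 795.60 × 1.6403 ≈ 1305.00 px.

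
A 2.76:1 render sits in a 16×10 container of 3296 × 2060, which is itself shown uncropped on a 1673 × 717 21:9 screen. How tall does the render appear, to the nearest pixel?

Inside the 3296×2060 canvas the render is width-limited at 3296.00 × 1194.20.
Second fit — the 16×10 canvas into 1673×717 spans the height: 1147.20 × 717.00 (×0.3481 from 3296×2060).
Applying the same ×0.3481: 1194.20 → 415.65.

416 px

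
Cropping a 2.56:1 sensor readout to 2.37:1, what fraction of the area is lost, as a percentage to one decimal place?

7.4%

The height stays; only width is cut (since 2.37:1 is narrower than 2.56:1).
(2.370)/(2.560) ≈ 0.926 of the area survives, leaving 7.42% discarded.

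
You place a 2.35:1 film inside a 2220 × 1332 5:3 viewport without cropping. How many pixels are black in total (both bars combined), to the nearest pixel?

859849 pixels

2.35:1 (2.350) > 5:3 (1.667), so the film fills the width.
Content height = 2220 / 2.350 ≈ 944.6809 px.
Leftover height: 1332 − 944.6809 = 387.3191 px.
Across the 2220-px span: 387.3191 × 2220 ≈ 859849 px.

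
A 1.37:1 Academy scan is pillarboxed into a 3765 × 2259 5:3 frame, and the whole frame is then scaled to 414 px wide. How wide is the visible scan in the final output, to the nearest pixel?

In the 3765×2259 frame the scan fills the height: width = 2259 × 1.370 ≈ 3094.83 px.
Resizing to 414 px wide multiplies everything by 0.1100: 3094.83 → 340.31 px.

340 px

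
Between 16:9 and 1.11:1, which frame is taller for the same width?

16:9 = 1.778 and 1.11; 1.778 > 1.11. The smaller width-to-height ratio is the taller frame.

1.11:1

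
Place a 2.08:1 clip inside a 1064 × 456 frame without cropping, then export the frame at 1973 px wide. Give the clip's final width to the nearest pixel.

1759 px

At 1064×456 the clip is height-limited, so width = 456 × 2.080 ≈ 948.48 px.
Resizing to 1973 px wide multiplies everything by 1.8543: 948.48 → 1758.79 px.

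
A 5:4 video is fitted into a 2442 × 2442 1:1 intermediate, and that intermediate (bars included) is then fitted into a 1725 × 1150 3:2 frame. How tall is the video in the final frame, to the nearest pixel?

5:4 in 2442×2442: fills the width, so the video is 2442.00 × 1953.60.
1:1 in 1725×1150: fills the height, so the intermediate becomes 1150.00 × 1150.00 — a scale of ×0.4709.
So the video's height is 1953.60 × 0.4709 ≈ 920.00.

920 px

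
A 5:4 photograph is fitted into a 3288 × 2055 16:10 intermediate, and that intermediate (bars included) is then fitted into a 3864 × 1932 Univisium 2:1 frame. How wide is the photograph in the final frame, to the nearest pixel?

2415 px

Inside the 3288×2055 canvas the photograph is height-limited at 2568.75 × 2055.00.
16:10 in 3864×1932: fills the height, so the intermediate becomes 3091.20 × 1932.00 — a scale of ×0.9401.
So the photograph's width is 2568.75 × 0.9401 ≈ 2415.00.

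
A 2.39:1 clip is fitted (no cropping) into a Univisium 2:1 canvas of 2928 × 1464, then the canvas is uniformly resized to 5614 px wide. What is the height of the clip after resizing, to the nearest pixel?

2349 px

At 2928×1464 the clip is width-limited, so height = 2928 / 2.390 ≈ 1225.10 px.
The frame scales by 5614/2928 = 1.9173; 1225.10 × 1.9173 ≈ 2348.95 px.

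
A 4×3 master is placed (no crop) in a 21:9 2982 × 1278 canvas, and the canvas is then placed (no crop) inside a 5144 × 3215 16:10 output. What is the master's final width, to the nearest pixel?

2939 px

Inside the 2982×1278 canvas the master is height-limited at 1704.00 × 1278.00.
The 21:9 canvas is width-limited in 5144×3215, giving 5144.00 × 2204.57; scale factor 1.7250.
Applying the same ×1.7250: 1704.00 → 2939.43.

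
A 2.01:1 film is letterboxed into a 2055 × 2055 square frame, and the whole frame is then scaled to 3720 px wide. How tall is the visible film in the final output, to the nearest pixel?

1851 px

At 2055×2055 the film is width-limited, so height = 2055 / 2.010 ≈ 1022.39 px.
Resizing to 3720 px wide multiplies everything by 1.8102: 1022.39 → 1850.75 px.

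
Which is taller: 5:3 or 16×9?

5:3 = 1.667 and 16×9 = 1.778; 1.778 > 1.667. The smaller width-to-height ratio is the taller frame.

5:3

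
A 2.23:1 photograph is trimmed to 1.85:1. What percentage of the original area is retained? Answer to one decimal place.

83.0%

Going from 2.23:1 to 1.85:1 means cutting width while keeping height.
Fraction kept = (1.850)/(2.230) ≈ 82.96%.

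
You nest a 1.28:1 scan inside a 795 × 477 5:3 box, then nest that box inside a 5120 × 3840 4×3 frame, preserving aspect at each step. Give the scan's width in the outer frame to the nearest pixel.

1.28:1 in 795×477: fills the height, so the scan is 610.56 × 477.00.
The 5:3 canvas is width-limited in 5120×3840, giving 5120.00 × 3072.00; scale factor 6.4403.
The scan scales with it: width 610.56 × 6.4403 ≈ 3932.16.

3932 px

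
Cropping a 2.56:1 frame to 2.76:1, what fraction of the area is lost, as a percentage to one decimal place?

The width stays; only height is cut (since 2.76:1 is wider than 2.56:1).
Fraction kept = (2.560)/(2.760) ≈ 92.75%, so 7.25% is lost.

7.2%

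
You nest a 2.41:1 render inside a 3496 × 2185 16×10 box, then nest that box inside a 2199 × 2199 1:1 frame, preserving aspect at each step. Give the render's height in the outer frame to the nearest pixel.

2.41:1 in 3496×2185: fills the width, so the render is 3496.00 × 1450.62.
The 16×10 canvas is width-limited in 2199×2199, giving 2199.00 × 1374.38; scale factor 0.6290.
The render scales with it: height 1450.62 × 0.6290 ≈ 912.45.

912 px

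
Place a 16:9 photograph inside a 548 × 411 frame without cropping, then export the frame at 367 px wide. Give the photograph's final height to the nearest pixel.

At 548×411 the photograph is width-limited, so height = 548 × 9/16 ≈ 308.25 px.
Scaling 548 → 367 is ×0.6697, so the height becomes 308.25 × 0.6697 ≈ 206.44 px.

206 px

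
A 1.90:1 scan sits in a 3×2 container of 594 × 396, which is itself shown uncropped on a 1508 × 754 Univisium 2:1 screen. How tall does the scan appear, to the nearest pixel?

595 px

Inside the 594×396 canvas the scan is width-limited at 594.00 × 312.63.
Second fit — the 3×2 canvas into 1508×754 spans the height: 1131.00 × 754.00 (×1.9040 from 594×396).
So the scan's height is 312.63 × 1.9040 ≈ 595.26.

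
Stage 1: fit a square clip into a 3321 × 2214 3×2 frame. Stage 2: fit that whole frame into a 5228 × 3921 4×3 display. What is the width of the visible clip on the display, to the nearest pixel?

First fit — square into 3321×2214 spans the height: 2214.00 × 2214.00.
Second fit — the 3×2 canvas into 5228×3921 spans the width: 5228.00 × 3485.33 (×1.5742 from 3321×2214).
The clip scales with it: width 2214.00 × 1.5742 ≈ 3485.33.

3485 px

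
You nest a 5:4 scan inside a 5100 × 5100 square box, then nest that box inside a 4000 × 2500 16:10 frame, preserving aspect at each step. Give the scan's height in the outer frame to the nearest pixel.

Inside the 5100×5100 canvas the scan is width-limited at 5100.00 × 4080.00.
The square canvas is height-limited in 4000×2500, giving 2500.00 × 2500.00; scale factor 0.4902.
So the scan's height is 4080.00 × 0.4902 ≈ 2000.00.

2000 px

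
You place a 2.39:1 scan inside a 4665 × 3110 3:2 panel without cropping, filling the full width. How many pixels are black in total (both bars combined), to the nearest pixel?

5402617 pixels

That makes the image 1951.8828 px tall (4665 / 2.390).
Leftover height: 3110 − 1951.8828 = 1158.1172 px.
That's 1158.1172 × 4665 ≈ 5402617 black pixels.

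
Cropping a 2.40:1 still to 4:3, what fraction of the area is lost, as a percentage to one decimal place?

44.4%

The height stays; only width is cut (since 4:3 is narrower than 2.40:1).
Fraction kept = (1.333)/(2.400) ≈ 55.56%, so 44.44% is lost.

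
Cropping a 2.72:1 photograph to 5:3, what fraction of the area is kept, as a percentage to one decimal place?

The height stays; only width is cut (since 5:3 is narrower than 2.72:1).
Area ratio = (1.667)/(2.720) = 61.27% retained.

61.3%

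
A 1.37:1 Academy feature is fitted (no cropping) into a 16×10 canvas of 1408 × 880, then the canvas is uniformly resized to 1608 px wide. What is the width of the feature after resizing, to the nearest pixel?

1377 px

In the 1408×880 frame the feature fills the height: width = 880 × 1.370 ≈ 1205.60 px.
Resizing to 1608 px wide multiplies everything by 1.1420: 1205.60 → 1376.85 px.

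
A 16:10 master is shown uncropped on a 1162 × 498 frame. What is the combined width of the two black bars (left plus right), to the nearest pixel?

365 px

16:10 (1.600) < 21×9 (2.333), so the master fills the height.
That makes the image 796.80 px wide (498 × 16/10).
Black = 1162 − 796.80 = 365.20 px.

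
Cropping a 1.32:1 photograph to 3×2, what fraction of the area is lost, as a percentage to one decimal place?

12.0%

Going from 1.32:1 to 3×2 means cutting height while keeping width.
Area ratio = (1.320)/(1.500) = 88.00%; the remaining 12.00% is cropped out.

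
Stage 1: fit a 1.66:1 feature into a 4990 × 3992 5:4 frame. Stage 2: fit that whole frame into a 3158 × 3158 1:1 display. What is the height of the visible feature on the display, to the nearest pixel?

1902 px

1.66:1 in 4990×3992: fills the width, so the feature is 4990.00 × 3006.02.
5:4 in 3158×3158: fills the width, so the intermediate becomes 3158.00 × 2526.40 — a scale of ×0.6329.
So the feature's height is 3006.02 × 0.6329 ≈ 1902.41.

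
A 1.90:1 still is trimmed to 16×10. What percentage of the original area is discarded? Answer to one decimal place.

15.8%

Going from 1.90:1 to 16×10 means cutting width while keeping height.
Area ratio = (1.600)/(1.900) = 84.21%; the remaining 15.79% is cropped out.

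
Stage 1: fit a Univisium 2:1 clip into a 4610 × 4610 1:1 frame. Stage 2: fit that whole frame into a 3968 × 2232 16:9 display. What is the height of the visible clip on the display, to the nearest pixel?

Inside the 4610×4610 canvas the clip is width-limited at 4610.00 × 2305.00.
Second fit — the 1:1 canvas into 3968×2232 spans the height: 2232.00 × 2232.00 (×0.4842 from 4610×4610).
The clip scales with it: height 2305.00 × 0.4842 ≈ 1116.00.

1116 px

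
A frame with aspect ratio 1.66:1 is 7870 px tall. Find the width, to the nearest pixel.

13064 px

At 1.66:1, 7870 × 1.660 ≈ 13064.20.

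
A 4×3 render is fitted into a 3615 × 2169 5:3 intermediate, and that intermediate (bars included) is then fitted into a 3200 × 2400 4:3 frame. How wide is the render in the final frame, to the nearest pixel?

2560 px

Inside the 3615×2169 canvas the render is height-limited at 2892.00 × 2169.00.
The 5:3 canvas is width-limited in 3200×2400, giving 3200.00 × 1920.00; scale factor 0.8852.
The render scales with it: width 2892.00 × 0.8852 ≈ 2560.00.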